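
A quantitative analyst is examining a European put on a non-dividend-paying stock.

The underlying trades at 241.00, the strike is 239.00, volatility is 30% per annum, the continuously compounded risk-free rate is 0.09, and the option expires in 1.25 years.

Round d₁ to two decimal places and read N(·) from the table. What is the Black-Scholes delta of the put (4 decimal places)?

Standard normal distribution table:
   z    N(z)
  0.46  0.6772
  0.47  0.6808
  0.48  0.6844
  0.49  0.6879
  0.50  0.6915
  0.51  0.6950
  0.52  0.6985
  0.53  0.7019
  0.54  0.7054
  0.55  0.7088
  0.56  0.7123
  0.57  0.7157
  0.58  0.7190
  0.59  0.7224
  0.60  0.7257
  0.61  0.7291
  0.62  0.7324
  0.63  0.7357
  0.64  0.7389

σ√T = 0.3·√1.25 = 0.3354
d₁ = [ln(241/239) + (0.09 + ½·0.3²)·1.25] / (σ√T) = (0.0083 + 0.1688) / 0.3354 = 0.5280 which rounds to 0.53
N(d₁) = N(0.53) = 0.7019
Δ_put = N(d₁) − 1 = 0.7019 − 1 = -0.2981

-0.2981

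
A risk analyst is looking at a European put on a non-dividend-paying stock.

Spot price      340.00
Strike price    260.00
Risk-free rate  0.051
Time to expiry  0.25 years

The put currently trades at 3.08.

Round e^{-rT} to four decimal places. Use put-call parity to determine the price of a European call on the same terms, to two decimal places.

86.38

exp(−rT) = exp(−0.051·0.25) = 0.9873
Put-call parity: C − P = S − K·e^(−rT) = 340 − 260·0.9873 = 340 − 256.6980 = 83.3020
C = P + (C − P) = 3.08 + (83.3020) = 86.3820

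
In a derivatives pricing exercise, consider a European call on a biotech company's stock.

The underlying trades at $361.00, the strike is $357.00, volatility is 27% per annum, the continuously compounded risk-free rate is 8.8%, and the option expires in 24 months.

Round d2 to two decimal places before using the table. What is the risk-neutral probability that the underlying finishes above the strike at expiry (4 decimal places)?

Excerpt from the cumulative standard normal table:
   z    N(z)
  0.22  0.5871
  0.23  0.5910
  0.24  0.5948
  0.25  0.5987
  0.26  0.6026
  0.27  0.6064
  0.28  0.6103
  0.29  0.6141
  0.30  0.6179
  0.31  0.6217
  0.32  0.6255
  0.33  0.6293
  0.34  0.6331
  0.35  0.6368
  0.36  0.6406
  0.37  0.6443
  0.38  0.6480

T = 2;  σ√T = 0.3818
ln(S/K) + (r + σ²/2)T = ln(361/357) + (0.088 + 0.27²/2)·2 = 0.0111 + 0.2489 = 0.2600
d₁ = 0.2600 / 0.3818 = 0.6810 ⇒ 0.68
d₂ = d₁ − σ√T = 0.6810 − 0.3818 = 0.2992 ⇒ 0.30
Risk-neutral Pr[S_T > K] = N(d₂) = N(0.30) = 0.6179

0.6179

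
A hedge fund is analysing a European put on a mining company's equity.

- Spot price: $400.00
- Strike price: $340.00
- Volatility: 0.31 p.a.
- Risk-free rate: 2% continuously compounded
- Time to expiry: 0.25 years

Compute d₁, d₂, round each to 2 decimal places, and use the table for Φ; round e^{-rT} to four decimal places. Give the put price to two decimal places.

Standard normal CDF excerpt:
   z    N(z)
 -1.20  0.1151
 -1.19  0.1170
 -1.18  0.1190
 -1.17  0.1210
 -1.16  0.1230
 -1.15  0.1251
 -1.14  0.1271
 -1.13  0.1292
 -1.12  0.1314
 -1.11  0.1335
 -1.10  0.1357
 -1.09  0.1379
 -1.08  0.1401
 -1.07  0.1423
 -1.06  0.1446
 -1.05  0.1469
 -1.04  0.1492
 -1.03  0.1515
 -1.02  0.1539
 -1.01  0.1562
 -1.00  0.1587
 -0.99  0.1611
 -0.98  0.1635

$4.49

σ√T = 0.31 × 0.5000 = 0.1550
ln(S/K) + (r + σ²/2)T = ln(400/340) + (0.02 + 0.31²/2)·0.25 = 0.1625 + 0.0170 = 0.1795
d₁ = 0.1795 / 0.1550 = 1.1583 → 1.16
d₂ = d₁ − σ√T = 1.1583 − 0.1550 = 1.0033 → 1.00
e^(−rT) = e^(−0.02·0.25) = 0.9950
P = 340·0.9950·N(-1.00) − 400·N(-1.16) = 340·0.9950·0.1587 − 400·0.1230 = 53.6882 − 49.2000 = 4.4882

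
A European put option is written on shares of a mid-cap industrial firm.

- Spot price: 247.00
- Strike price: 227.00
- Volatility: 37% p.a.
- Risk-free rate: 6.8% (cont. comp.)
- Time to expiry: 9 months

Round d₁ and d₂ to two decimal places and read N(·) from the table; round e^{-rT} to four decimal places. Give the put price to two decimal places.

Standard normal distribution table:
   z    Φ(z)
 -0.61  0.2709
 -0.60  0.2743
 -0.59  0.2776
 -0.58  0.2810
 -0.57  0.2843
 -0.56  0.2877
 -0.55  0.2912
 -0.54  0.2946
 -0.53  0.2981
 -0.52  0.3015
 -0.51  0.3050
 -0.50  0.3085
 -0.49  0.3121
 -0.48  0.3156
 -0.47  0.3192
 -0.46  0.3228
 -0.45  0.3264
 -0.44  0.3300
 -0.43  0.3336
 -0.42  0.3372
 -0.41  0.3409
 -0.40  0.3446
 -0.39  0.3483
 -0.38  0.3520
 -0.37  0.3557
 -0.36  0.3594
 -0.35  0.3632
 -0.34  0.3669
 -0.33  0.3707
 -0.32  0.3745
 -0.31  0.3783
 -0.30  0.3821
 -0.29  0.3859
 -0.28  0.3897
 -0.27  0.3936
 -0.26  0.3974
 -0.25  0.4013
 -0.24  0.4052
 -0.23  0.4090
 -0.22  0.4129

σ√T = 0.37 × 0.8660 = 0.3204
d₁ = [ln(247/227) + (0.068 + ½·0.37²)·0.75] / (σ√T) = (0.0844 + 0.1023) / 0.3204 = 0.5829 → 0.58
d₂ = 0.5829 − 0.3204 = 0.2625 → 0.26
e^(−rT) = e^(−0.068·0.75) = 0.9503
N(−d₂) = N(-0.26) = 0.3974;  N(−d₁) = N(-0.58) = 0.2810
P = 227·0.9503·0.3974 − 247·0.2810 = 85.7264 − 69.4070 = 16.3194

16.32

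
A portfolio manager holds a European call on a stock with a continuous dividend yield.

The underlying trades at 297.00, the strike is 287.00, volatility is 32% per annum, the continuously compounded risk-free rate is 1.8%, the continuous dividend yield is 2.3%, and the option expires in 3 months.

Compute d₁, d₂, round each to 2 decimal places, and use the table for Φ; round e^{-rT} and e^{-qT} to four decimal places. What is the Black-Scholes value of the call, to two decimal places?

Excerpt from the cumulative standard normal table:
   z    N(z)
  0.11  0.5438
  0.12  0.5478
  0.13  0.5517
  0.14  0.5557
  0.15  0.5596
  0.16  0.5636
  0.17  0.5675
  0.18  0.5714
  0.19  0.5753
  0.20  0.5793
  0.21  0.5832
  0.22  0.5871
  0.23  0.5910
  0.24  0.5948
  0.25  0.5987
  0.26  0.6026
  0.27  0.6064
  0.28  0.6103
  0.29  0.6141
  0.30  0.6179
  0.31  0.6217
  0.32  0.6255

23.72

σ√T = 0.32·√0.25 = 0.1600
d₁ = [ln(297/287) + (0.018 − 0.023 + 0.32²/2)·0.25] / 0.1600 = [0.0342 + 0.0116] / 0.1600 = 0.2862 which rounds to 0.29
d₂ = d₁ − σ√T = 0.2862 − 0.1600 = 0.1262 which rounds to 0.13
exp(−qT) = exp(−0.023·0.25) = 0.9943;  exp(−rT) = exp(−0.018·0.25) = 0.9955
C = 297·0.9943·N(0.29) − 287·0.9955·N(0.13) = 297·0.9943·0.6141 − 287·0.9955·0.5517 = 181.3481 − 157.6254 = 23.7227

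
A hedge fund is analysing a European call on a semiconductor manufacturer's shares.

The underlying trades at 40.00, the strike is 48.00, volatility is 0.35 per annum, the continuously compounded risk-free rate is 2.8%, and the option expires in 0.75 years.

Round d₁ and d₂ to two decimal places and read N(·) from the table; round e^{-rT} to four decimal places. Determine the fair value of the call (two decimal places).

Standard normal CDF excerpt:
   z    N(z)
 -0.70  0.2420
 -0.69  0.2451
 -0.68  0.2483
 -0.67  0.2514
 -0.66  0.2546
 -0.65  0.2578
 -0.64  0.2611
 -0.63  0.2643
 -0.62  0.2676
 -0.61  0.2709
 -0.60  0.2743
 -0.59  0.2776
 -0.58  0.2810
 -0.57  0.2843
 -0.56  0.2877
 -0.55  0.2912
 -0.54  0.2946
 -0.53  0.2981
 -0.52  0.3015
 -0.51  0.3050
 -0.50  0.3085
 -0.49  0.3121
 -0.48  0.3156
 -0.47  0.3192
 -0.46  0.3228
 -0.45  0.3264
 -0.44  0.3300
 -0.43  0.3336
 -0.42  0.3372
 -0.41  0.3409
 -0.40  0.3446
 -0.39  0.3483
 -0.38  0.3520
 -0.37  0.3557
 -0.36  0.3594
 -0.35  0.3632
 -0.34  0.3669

2.41

σ√T = 0.35·√0.75 = 0.3031
d₁ = [ln(40/48) + (0.028 + 0.35²/2)·0.75] / 0.3031 = [-0.1823 + 0.0669] / 0.3031 = -0.3807 → -0.38
d₂ = d₁ − σ√T = -0.3807 − 0.3031 = -0.6838 → -0.68
exp(−rT) = exp(−0.028·0.75) = 0.9792
C = 40·N(-0.38) − 48·0.9792·N(-0.68) = 40·0.3520 − 48·0.9792·0.2483 = 14.0800 − 11.6705 = 2.4095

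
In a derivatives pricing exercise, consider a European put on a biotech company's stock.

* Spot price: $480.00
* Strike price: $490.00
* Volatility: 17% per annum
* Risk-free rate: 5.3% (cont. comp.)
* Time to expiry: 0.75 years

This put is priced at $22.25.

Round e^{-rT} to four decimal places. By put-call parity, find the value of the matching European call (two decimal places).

exp(−rT) = exp(−0.053·0.75) = 0.9610
Put-call parity: C − P = S − K·e^(−rT) = 480 − 490·0.9610 = 480 − 470.8900 = 9.1100
C = P + (C − P) = 22.25 + (9.1100) = 31.3600

$31.36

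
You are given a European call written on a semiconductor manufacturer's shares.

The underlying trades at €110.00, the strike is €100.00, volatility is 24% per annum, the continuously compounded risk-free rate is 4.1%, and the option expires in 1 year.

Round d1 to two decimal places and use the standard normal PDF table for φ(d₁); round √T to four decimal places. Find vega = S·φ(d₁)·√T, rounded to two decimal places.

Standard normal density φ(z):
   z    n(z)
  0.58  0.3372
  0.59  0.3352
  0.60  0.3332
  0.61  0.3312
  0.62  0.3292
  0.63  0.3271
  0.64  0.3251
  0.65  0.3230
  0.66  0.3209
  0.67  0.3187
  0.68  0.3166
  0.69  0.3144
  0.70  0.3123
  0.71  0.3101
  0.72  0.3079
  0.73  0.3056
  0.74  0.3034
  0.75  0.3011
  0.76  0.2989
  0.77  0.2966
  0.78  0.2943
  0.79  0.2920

σ√T = 0.24·√1 = 0.2400
d₁ = [ln(110/100) + (0.041 + ½·0.24²)·1] / (σ√T) = (0.0953 + 0.0698) / 0.2400 = 0.6880 ≈ 0.69
√T = √1 = 1.0000
φ(d₁) = φ(0.69) = 0.3144
vega = S·φ(d₁)·√T = 110·0.3144·1.0000 = 34.5840
(The put has the same vega.)

34.58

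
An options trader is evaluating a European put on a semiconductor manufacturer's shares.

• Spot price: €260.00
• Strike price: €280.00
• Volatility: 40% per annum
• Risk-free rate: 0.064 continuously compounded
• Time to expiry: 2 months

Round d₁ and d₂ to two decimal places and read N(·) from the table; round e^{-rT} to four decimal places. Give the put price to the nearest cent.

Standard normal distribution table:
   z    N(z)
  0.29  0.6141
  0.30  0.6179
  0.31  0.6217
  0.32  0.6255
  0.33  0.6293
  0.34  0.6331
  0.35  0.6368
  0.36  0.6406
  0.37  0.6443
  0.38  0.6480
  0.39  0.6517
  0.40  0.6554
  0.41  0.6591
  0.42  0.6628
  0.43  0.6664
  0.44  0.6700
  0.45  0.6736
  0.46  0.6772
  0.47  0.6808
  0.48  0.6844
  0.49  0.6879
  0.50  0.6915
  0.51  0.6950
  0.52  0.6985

σ√T = 0.4 × 0.4082 = 0.1633
d₁ = [ln(260/280) + (0.064 + 0.4²/2)·0.1667] / 0.1633 = [-0.0741 + 0.0240] / 0.1633 = -0.3068 which rounds to -0.31
d₂ = d₁ − σ√T = -0.3068 − 0.1633 = -0.4701 which rounds to -0.47
exp(−rT) = exp(−0.064·0.1667) = 0.9894
N(−d₂) = N(0.47) = 0.6808;  N(−d₁) = N(0.31) = 0.6217
P = 280·0.9894·0.6808 − 260·0.6217 = 188.6034 − 161.6420 = 26.9614

€26.96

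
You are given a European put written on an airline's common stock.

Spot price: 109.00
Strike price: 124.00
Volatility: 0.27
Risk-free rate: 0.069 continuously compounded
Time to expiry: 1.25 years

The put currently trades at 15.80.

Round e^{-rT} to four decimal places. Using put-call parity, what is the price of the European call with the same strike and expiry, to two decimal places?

exp(−rT) = exp(−0.069·1.25) = 0.9174
Put-call parity: C − P = S − K·e^(−rT) = 109 − 124·0.9174 = 109 − 113.7576 = -4.7576
C = P + (C − P) = 15.80 + (-4.7576) = 11.0424

11.04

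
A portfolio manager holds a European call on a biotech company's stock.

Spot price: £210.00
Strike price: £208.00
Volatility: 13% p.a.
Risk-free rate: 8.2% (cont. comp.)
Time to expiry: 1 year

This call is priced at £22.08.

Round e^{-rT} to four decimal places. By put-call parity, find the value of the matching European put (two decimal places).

e^(−rT) = e^(−0.082·1) = 0.9213
Put-call parity: C − P = S − K·e^(−rT) = 210 − 208·0.9213 = 210 − 191.6304 = 18.3696
P = C − (C − P) = 22.08 − (18.3696) = 3.7104

£3.71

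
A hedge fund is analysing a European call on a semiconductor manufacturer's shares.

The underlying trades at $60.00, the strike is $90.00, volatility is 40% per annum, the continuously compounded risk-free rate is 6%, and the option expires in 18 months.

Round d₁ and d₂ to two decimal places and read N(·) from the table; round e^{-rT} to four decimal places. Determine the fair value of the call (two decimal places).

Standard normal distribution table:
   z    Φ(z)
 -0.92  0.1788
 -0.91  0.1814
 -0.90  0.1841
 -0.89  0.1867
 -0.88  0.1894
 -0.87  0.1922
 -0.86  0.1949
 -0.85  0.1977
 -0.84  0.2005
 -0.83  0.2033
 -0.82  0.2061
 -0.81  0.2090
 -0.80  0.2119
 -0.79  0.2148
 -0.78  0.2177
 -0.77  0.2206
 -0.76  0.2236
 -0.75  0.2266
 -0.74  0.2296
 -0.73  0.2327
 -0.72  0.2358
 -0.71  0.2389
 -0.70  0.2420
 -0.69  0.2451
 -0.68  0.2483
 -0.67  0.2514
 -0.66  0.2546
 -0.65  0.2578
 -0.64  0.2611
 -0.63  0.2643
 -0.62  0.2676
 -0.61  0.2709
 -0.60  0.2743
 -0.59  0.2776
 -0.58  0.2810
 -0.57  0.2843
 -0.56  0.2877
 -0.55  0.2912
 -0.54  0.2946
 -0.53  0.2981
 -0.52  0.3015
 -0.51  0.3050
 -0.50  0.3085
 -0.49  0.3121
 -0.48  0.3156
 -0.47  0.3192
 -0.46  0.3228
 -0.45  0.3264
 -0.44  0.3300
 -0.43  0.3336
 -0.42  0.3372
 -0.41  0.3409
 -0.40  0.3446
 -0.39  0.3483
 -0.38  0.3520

$5.32

σ√T = 0.4·√1.5 = 0.4899
ln(S/K) + (r + σ²/2)T = ln(60/90) + (0.06 + 0.4²/2)·1.5 = -0.4055 + 0.2100 = -0.1955
d₁ = -0.1955 / 0.4899 = -0.3990 ⇒ -0.40
d₂ = d₁ − σ√T = -0.3990 − 0.4899 = -0.8889 ⇒ -0.89
exp(−rT) = exp(−0.06·1.5) = 0.9139
N(d₁) = N(-0.40) = 0.3446;  N(d₂) = N(-0.89) = 0.1867
C = 60·0.3446 − 90·0.9139·0.1867 = 20.6760 − 15.3563 = 5.3197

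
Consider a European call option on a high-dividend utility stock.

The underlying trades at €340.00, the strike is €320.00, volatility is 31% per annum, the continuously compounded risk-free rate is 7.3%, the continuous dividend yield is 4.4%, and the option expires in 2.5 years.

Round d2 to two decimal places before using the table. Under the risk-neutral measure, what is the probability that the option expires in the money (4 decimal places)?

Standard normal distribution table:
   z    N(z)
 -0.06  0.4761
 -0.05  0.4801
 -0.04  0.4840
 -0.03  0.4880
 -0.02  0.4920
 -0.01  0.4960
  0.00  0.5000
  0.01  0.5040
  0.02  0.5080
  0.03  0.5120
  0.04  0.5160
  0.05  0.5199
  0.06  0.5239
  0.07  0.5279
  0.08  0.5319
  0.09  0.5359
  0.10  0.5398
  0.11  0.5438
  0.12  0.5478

σ√T = 0.31·√2.5 = 0.4902
d₁ = [ln(340/320) + (0.073 − 0.044 + ½·0.31²)·2.5] / (σ√T) = (0.0606 + 0.1926) / 0.4902 = 0.5167 → 0.52
d₂ = 0.5167 − 0.4902 = 0.0265 → 0.03
Pr(exercise) under Q = N(d₂) = 0.5120

0.5120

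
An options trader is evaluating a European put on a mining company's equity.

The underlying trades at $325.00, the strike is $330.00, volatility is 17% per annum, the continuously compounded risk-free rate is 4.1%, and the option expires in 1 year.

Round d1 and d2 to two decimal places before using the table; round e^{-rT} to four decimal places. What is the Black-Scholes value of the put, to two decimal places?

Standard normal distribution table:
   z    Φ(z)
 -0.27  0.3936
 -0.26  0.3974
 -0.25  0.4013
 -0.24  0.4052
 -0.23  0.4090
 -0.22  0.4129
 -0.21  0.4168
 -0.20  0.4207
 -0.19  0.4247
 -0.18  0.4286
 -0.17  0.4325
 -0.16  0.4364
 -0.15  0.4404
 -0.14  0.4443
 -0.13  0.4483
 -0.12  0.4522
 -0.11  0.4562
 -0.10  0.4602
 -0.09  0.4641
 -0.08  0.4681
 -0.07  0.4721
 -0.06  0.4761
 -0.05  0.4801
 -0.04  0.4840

$17.84

T = 1;  σ√T = 0.1700
d₁ = [ln(325/330) + (0.041 + 0.17²/2)·1] / 0.1700 = [-0.0153 + 0.0555] / 0.1700 = 0.2364 ≈ 0.24
d₂ = d₁ − σ√T = 0.2364 − 0.1700 = 0.0664 ≈ 0.07
exp(−rT) = exp(−0.041·1) = 0.9598
N(−d₂) = N(-0.07) = 0.4721;  N(−d₁) = N(-0.24) = 0.4052
P = 330·0.9598·0.4721 − 325·0.4052 = 149.5301 − 131.6900 = 17.8401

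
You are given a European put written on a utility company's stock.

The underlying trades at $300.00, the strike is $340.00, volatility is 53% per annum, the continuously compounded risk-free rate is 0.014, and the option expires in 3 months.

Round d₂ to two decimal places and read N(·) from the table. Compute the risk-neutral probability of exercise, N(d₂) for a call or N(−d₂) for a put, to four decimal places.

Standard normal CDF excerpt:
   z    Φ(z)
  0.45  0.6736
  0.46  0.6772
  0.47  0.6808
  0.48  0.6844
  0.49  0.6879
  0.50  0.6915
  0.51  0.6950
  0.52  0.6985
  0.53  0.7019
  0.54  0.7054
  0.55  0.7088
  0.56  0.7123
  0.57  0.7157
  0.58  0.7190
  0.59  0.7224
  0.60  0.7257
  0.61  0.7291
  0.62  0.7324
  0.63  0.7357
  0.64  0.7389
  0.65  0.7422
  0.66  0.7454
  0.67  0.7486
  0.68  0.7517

σ√T = 0.53·√0.25 = 0.2650
ln(S/K) + (r + σ²/2)T = ln(300/340) + (0.014 + 0.53²/2)·0.25 = -0.1252 + 0.0386 = -0.0866
d₁ = -0.0866 / 0.2650 = -0.3266 → -0.33
d₂ = d₁ − σ√T = -0.3266 − 0.2650 = -0.5916 → -0.59
Risk-neutral Pr[S_T < K] = N(−d₂) = N(0.59) = 0.7224

0.7224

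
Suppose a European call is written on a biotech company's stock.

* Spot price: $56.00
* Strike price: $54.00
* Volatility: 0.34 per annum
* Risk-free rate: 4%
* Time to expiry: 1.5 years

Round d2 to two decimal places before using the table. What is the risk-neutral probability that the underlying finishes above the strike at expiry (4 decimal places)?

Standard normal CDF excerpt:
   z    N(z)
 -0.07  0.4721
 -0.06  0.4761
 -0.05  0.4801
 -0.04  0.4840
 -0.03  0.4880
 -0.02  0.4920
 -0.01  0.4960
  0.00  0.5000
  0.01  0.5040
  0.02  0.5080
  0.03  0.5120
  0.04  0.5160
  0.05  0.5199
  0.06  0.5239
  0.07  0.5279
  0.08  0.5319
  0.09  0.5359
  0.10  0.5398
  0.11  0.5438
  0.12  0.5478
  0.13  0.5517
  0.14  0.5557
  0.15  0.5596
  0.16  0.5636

σ√T = 0.34·√1.5 = 0.4164
d₁ = [ln(56/54) + (0.04 + ½·0.34²)·1.5] / (σ√T) = (0.0364 + 0.1467) / 0.4164 = 0.4396 which rounds to 0.44
d₂ = 0.4396 − 0.4164 = 0.0232 which rounds to 0.02
Pr(exercise) under Q = N(d₂) = 0.5080

0.5080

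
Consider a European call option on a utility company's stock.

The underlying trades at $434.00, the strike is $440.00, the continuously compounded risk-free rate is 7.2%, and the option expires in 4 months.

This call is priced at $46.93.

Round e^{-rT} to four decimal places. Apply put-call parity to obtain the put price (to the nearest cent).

exp(−rT) = exp(−0.072·0.3333) = 0.9763
Put-call parity: C − P = S − K·e^(−rT) = 434 − 440·0.9763 = 434 − 429.5720 = 4.4280
P = C − (C − P) = 46.93 − (4.4280) = 42.5020

$42.50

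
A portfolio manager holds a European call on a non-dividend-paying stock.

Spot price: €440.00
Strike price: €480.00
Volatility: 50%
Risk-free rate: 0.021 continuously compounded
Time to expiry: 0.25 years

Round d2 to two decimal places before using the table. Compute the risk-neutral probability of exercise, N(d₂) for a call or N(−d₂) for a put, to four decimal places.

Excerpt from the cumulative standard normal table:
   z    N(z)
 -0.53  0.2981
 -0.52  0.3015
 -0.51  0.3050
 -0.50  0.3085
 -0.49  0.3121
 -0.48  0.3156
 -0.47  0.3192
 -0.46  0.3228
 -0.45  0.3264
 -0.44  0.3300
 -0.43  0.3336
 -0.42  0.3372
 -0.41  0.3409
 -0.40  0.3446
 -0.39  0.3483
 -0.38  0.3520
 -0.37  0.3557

0.3264

σ√T = 0.5 × 0.5000 = 0.2500
d₁ = [ln(440/480) + (0.021 + 0.5²/2)·0.25] / 0.2500 = [-0.0870 + 0.0365] / 0.2500 = -0.2020 ≈ -0.20
d₂ = d₁ − σ√T = -0.2020 − 0.2500 = -0.4520 ≈ -0.45
Pr(exercise) under Q = N(d₂) = 0.3264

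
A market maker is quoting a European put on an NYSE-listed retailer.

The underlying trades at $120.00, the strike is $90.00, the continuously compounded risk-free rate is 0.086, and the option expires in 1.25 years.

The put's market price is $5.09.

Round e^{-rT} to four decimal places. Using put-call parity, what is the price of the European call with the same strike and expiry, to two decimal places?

$44.26

exp(−rT) = exp(−0.086·1.25) = 0.8981
Put-call parity: C − P = S − K·e^(−rT) = 120 − 90·0.8981 = 120 − 80.8290 = 39.1710
C = P + (C − P) = 5.09 + (39.1710) = 44.2610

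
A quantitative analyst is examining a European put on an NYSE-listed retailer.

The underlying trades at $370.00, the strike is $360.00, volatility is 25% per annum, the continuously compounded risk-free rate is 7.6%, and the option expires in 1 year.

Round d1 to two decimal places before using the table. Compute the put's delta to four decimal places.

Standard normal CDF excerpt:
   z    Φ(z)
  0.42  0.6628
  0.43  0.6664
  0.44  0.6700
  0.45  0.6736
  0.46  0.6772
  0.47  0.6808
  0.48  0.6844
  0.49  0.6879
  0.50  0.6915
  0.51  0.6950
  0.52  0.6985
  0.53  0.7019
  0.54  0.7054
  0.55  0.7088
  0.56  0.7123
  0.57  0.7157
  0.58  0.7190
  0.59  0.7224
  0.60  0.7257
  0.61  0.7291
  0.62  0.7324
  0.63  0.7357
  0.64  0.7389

T = 1;  σ√T = 0.2500
d₁ = [ln(370/360) + (0.076 + ½·0.25²)·1] / (σ√T) = (0.0274 + 0.1072) / 0.2500 = 0.5386 ⇒ 0.54
N(d₁) = N(0.54) = 0.7054
Δ_put = N(d₁) − 1 = 0.7054 − 1 = -0.2946

-0.2946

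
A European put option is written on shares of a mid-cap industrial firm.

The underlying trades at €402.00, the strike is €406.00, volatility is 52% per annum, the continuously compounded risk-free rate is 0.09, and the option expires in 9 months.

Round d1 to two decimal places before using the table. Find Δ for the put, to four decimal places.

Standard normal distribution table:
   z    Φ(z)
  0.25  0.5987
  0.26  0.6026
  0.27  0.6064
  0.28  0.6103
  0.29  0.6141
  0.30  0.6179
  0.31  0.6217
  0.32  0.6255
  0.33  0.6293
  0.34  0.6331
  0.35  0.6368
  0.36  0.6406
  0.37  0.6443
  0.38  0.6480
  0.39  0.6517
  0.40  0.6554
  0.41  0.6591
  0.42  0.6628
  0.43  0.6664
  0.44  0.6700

-0.3632

T = 0.75;  σ√T = 0.4503
d₁ = [ln(402/406) + (0.09 + 0.52²/2)·0.75] / 0.4503 = [-0.0099 + 0.1689] / 0.4503 = 0.3531 ⇒ 0.35
N(d₁) = N(0.35) = 0.6368
Δ_put = N(d₁) − 1 = 0.6368 − 1 = -0.3632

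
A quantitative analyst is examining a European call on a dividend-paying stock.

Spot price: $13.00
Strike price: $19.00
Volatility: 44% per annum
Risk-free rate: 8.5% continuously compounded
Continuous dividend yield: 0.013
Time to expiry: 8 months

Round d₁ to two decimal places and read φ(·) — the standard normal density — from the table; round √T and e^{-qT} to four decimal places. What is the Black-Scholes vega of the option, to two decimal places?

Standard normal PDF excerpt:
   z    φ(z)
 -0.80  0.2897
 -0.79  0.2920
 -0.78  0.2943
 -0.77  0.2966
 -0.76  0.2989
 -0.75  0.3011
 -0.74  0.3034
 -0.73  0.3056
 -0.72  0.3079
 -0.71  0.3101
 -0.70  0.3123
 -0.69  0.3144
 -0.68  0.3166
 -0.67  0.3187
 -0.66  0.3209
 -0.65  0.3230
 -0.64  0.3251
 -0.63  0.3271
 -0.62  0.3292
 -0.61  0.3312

σ√T = 0.44 × 0.8165 = 0.3593
ln(S/K) + (r − q + σ²/2)T = ln(13/19) + (0.085 − 0.013 + 0.44²/2)·0.6667 = -0.3795 + 0.1125 = -0.2670
d₁ = -0.2670 / 0.3593 = -0.7431 ⇒ -0.74
√T = √0.6667 = 0.8165
φ(d₁) = φ(-0.74) = 0.3034
exp(−qT) = exp(−0.013·0.6667) = 0.9914
vega = S·exp(−qT)·φ(d₁)·√T = 13·0.9914·0.3034·0.8165 = 3.1927
(Vega is the same for a European call and put with the same parameters.)

3.19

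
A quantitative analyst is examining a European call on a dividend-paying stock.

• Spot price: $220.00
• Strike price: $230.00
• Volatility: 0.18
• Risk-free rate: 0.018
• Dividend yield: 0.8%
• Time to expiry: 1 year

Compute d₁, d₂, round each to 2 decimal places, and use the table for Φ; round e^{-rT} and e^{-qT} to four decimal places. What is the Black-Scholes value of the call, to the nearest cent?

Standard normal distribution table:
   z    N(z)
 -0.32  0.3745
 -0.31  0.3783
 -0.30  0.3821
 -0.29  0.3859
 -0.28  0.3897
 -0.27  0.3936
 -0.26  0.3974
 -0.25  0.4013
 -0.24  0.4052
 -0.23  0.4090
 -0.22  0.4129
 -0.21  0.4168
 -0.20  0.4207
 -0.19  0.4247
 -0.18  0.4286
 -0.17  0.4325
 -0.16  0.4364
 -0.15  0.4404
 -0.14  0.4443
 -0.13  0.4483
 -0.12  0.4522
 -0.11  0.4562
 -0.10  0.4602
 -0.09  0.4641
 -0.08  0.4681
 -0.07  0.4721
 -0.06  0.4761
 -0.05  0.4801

T = 1;  σ√T = 0.1800
d₁ = [ln(220/230) + (0.018 − 0.008 + 0.18²/2)·1] / 0.1800 = [-0.0445 + 0.0262] / 0.1800 = -0.1014 ≈ -0.10
d₂ = d₁ − σ√T = -0.1014 − 0.1800 = -0.2814 ≈ -0.28
e^(−qT) = e^(−0.008·1) = 0.9920;  e^(−rT) = e^(−0.018·1) = 0.9822
N(d₁) = N(-0.10) = 0.4602;  N(d₂) = N(-0.28) = 0.3897
C = 220·0.9920·0.4602 − 230·0.9822·0.3897 = 100.4340 − 88.0356 = 12.3985

$12.40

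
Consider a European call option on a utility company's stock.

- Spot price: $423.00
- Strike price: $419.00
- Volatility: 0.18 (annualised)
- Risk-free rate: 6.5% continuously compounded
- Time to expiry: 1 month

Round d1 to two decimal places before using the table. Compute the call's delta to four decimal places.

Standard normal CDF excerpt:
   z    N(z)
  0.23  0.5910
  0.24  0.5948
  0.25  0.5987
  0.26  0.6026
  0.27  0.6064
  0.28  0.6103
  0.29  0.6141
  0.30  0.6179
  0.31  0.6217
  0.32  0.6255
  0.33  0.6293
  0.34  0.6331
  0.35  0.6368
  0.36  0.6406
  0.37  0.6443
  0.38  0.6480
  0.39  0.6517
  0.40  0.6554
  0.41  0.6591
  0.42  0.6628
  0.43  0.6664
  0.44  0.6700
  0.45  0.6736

T = 0.08333;  σ√T = 0.0520
d₁ = [ln(423/419) + (0.065 + 0.18²/2)·0.08333] / 0.0520 = [0.0095 + 0.0068] / 0.0520 = 0.3131 ≈ 0.31
N(d₁) = N(0.31) = 0.6217
Δ_call = N(d₁) = 0.6217

0.6217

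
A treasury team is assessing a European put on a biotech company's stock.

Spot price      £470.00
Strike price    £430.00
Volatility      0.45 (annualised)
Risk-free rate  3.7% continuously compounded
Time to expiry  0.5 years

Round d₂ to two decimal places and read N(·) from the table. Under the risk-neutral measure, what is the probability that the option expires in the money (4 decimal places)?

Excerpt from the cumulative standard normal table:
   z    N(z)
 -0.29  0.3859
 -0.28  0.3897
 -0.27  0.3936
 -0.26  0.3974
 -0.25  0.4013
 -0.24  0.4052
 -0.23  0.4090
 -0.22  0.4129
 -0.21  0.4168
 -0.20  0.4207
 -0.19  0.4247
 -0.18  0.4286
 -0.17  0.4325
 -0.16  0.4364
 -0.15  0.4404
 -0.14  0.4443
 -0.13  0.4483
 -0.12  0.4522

0.4286

σ√T = 0.45 × 0.7071 = 0.3182
ln(S/K) + (r + σ²/2)T = ln(470/430) + (0.037 + 0.45²/2)·0.5 = 0.0889 + 0.0691 = 0.1581
d₁ = 0.1581 / 0.3182 = 0.4968 ⇒ 0.50
d₂ = d₁ − σ√T = 0.4968 − 0.3182 = 0.1786 ⇒ 0.18
Risk-neutral Pr[S_T < K] = N(−d₂) = N(-0.18) = 0.4286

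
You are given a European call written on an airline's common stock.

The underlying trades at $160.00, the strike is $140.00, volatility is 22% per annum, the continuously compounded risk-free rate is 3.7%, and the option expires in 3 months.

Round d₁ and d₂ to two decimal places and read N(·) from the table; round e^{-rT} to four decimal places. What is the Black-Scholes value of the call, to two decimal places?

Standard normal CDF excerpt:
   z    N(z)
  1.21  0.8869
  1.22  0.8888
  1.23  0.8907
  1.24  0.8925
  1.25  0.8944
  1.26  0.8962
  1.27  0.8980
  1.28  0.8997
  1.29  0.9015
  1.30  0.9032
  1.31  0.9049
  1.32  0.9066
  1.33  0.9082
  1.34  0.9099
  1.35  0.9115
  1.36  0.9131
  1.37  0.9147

$22.04

σ√T = 0.22 × 0.5000 = 0.1100
d₁ = [ln(160/140) + (0.037 + 0.22²/2)·0.25] / 0.1100 = [0.1335 + 0.0153] / 0.1100 = 1.3530 ⇒ 1.35
d₂ = d₁ − σ√T = 1.3530 − 0.1100 = 1.2430 ⇒ 1.24
e^(−rT) = e^(−0.037·0.25) = 0.9908
N(d₁) = N(1.35) = 0.9115;  N(d₂) = N(1.24) = 0.8925
C = 160·0.9115 − 140·0.9908·0.8925 = 145.8400 − 123.8005 = 22.0395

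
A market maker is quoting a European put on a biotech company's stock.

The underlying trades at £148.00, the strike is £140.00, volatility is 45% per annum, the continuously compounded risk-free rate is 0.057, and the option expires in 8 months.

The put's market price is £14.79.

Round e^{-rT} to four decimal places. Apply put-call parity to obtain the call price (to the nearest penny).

exp(−rT) = exp(−0.057·0.6667) = 0.9627
Put-call parity: C − P = S − K·e^(−rT) = 148 − 140·0.9627 = 148 − 134.7780 = 13.2220
C = P + (C − P) = 14.79 + (13.2220) = 28.0120

£28.01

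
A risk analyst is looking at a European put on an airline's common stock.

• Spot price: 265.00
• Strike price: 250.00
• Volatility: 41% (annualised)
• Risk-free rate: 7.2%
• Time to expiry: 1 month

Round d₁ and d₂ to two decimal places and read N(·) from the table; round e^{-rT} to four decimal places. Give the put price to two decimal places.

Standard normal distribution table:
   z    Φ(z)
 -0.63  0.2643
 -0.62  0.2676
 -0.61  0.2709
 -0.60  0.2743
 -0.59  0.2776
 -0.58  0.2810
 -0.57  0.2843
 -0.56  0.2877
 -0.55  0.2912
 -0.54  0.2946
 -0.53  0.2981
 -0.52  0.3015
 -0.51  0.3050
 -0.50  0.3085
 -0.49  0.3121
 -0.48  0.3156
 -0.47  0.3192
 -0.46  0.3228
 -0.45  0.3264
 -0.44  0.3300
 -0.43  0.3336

T = 0.08333;  σ√T = 0.1184
ln(S/K) + (r + σ²/2)T = ln(265/250) + (0.072 + 0.41²/2)·0.08333 = 0.0583 + 0.0130 = 0.0713
d₁ = 0.0713 / 0.1184 = 0.6022 → 0.60
d₂ = d₁ − σ√T = 0.6022 − 0.1184 = 0.4838 → 0.48
e^(−rT) = e^(−0.072·0.08333) = 0.9940
N(−d₂) = N(-0.48) = 0.3156;  N(−d₁) = N(-0.60) = 0.2743
P = 250·0.9940·0.3156 − 265·0.2743 = 78.4266 − 72.6895 = 5.7371

5.74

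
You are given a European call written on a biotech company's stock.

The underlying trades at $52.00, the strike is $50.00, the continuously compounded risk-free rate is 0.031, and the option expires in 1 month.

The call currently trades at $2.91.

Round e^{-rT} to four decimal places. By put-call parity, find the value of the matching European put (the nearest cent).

$0.78

e^(−rT) = e^(−0.031·0.08333) = 0.9974
Put-call parity: C − P = S − K·e^(−rT) = 52 − 50·0.9974 = 52 − 49.8700 = 2.1300
P = C − (C − P) = 2.91 − (2.1300) = 0.7800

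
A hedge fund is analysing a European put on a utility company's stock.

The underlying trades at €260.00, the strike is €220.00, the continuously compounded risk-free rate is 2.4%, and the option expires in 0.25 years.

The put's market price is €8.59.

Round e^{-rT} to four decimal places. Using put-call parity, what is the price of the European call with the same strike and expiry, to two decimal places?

exp(−rT) = exp(−0.024·0.25) = 0.9940
Put-call parity: C − P = S − K·e^(−rT) = 260 − 220·0.9940 = 260 − 218.6800 = 41.3200
C = P + (C − P) = 8.59 + (41.3200) = 49.9100

€49.91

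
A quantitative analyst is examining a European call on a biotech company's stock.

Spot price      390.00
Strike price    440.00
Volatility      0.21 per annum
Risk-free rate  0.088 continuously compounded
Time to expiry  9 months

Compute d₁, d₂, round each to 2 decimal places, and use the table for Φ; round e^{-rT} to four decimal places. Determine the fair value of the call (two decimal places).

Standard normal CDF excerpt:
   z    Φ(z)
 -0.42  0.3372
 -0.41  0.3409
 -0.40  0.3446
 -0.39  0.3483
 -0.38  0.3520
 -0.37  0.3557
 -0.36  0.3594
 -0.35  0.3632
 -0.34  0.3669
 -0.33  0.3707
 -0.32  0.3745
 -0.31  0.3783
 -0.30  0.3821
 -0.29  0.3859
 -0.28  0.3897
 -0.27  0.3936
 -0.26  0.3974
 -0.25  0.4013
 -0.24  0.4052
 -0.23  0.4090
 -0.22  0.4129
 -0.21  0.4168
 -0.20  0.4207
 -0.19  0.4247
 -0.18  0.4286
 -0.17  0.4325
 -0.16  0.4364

σ√T = 0.21 × 0.8660 = 0.1819
d₁ = [ln(390/440) + (0.088 + 0.21²/2)·0.75] / 0.1819 = [-0.1206 + 0.0825] / 0.1819 = -0.2094 ⇒ -0.21
d₂ = d₁ − σ√T = -0.2094 − 0.1819 = -0.3913 ⇒ -0.39
exp(−rT) = exp(−0.088·0.75) = 0.9361
C = 390·N(-0.21) − 440·0.9361·N(-0.39) = 390·0.4168 − 440·0.9361·0.3483 = 162.5520 − 143.4592 = 19.0928

19.09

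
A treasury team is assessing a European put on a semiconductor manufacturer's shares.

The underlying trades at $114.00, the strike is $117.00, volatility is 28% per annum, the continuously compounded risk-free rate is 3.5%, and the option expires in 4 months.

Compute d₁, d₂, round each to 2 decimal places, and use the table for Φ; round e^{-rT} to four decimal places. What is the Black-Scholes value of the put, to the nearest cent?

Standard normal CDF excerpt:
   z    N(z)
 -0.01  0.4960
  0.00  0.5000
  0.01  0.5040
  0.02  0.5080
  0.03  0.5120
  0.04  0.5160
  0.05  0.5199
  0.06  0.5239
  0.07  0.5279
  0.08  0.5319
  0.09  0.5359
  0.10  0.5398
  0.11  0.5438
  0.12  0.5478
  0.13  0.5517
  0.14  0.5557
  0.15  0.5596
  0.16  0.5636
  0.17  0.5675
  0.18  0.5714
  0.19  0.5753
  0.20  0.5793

σ√T = 0.28·√0.3333 = 0.1617
ln(S/K) + (r + σ²/2)T = ln(114/117) + (0.035 + 0.28²/2)·0.3333 = -0.0260 + 0.0247 = -0.0012
d₁ = -0.0012 / 0.1617 = -0.0077 → -0.01
d₂ = d₁ − σ√T = -0.0077 − 0.1617 = -0.1693 → -0.17
e^(−rT) = e^(−0.035·0.3333) = 0.9884
N(−d₂) = N(0.17) = 0.5675;  N(−d₁) = N(0.01) = 0.5040
P = 117·0.9884·0.5675 − 114·0.5040 = 65.6273 − 57.4560 = 8.1713

$8.17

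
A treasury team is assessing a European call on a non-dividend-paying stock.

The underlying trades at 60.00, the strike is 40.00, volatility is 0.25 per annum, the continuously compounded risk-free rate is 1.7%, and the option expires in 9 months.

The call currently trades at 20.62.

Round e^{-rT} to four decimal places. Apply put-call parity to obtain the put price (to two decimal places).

e^(−rT) = e^(−0.017·0.75) = 0.9873
Put-call parity: C − P = S − K·e^(−rT) = 60 − 40·0.9873 = 60 − 39.4920 = 20.5080
P = C − (C − P) = 20.62 − (20.5080) = 0.1120

0.11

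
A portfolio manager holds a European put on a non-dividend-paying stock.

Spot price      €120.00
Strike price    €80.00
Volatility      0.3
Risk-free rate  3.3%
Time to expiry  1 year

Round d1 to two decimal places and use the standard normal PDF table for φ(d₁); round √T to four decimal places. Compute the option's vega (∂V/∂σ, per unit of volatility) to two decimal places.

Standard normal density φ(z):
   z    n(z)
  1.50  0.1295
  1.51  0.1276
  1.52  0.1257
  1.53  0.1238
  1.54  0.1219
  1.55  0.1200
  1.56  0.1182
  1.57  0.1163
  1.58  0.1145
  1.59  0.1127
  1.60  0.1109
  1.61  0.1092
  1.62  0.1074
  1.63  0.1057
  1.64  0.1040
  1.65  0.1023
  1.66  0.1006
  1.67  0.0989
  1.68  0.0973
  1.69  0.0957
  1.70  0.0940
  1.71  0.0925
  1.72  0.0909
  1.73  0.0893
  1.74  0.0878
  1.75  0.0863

T = 1;  σ√T = 0.3000
d₁ = [ln(120/80) + (0.033 + 0.3²/2)·1] / 0.3000 = [0.4055 + 0.0780] / 0.3000 = 1.6116 ≈ 1.61
√T = √1 = 1.0000
φ(d₁) = φ(1.61) = 0.1092
vega = S·φ(d₁)·√T = 120·0.1092·1.0000 = 13.1040
(Vega is the same for a European call and put with the same parameters.)

13.10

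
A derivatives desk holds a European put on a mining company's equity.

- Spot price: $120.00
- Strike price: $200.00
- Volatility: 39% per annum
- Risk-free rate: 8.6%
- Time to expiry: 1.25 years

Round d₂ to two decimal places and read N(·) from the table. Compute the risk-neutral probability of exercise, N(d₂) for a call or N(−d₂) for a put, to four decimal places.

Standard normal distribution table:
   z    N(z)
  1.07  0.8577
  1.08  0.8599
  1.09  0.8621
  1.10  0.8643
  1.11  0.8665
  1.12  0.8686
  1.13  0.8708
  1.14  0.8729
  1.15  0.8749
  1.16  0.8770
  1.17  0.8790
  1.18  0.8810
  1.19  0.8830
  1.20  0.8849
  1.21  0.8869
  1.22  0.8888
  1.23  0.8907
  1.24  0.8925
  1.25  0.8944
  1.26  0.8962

σ√T = 0.39 × 1.1180 = 0.4360
d₁ = [ln(120/200) + (0.086 + 0.39²/2)·1.25] / 0.4360 = [-0.5108 + 0.2026] / 0.4360 = -0.7070 which rounds to -0.71
d₂ = d₁ − σ√T = -0.7070 − 0.4360 = -1.1430 which rounds to -1.14
Pr(exercise) under Q = N(−d₂) = N(1.14) = 0.8729

0.8729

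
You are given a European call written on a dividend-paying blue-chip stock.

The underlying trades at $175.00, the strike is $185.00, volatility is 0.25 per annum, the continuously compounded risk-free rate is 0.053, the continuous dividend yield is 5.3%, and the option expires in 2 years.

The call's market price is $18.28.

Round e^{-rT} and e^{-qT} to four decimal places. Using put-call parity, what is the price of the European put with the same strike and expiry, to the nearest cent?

e^(−qT) = e^(−0.053·2) = 0.8994;  e^(−rT) = e^(−0.053·2) = 0.8994
Put-call parity: C − P = S·e^(−qT) − K·e^(−rT) = 175·0.8994 − 185·0.8994 = 157.3950 − 166.3890 = -8.9940
P = C − (C − P) = 18.28 − (-8.9940) = 27.2740

$27.27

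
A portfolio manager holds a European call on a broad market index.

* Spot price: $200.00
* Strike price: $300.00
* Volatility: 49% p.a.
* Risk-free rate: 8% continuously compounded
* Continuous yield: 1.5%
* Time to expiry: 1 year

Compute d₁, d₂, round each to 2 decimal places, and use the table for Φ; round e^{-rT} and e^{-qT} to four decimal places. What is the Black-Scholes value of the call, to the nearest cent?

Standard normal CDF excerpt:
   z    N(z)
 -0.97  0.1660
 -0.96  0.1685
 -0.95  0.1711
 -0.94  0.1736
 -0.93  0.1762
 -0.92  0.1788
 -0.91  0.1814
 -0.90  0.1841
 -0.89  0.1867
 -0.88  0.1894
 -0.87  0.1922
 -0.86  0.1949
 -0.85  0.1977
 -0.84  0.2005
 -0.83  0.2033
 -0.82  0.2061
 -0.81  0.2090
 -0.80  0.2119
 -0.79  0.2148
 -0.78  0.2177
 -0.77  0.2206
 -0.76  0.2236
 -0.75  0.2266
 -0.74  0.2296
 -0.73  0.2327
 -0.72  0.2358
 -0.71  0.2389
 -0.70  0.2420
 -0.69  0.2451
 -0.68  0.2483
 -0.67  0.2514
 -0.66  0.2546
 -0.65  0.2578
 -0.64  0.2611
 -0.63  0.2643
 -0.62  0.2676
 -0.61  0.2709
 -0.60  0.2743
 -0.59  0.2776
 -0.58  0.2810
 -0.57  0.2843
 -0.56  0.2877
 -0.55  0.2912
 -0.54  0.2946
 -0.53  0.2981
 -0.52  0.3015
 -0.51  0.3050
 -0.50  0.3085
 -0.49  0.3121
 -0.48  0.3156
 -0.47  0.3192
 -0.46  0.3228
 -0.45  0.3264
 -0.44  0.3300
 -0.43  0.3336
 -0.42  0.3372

$16.23

σ√T = 0.49·√1 = 0.4900
d₁ = [ln(200/300) + (0.08 − 0.015 + ½·0.49²)·1] / (σ√T) = (-0.4055 + 0.1850) / 0.4900 = -0.4498 ≈ -0.45
d₂ = -0.4498 − 0.4900 = -0.9398 ≈ -0.94
exp(−qT) = exp(−0.015·1) = 0.9851;  exp(−rT) = exp(−0.08·1) = 0.9231
N(d₁) = N(-0.45) = 0.3264;  N(d₂) = N(-0.94) = 0.1736
C = 200·0.9851·0.3264 − 300·0.9231·0.1736 = 64.3073 − 48.0750 = 16.2323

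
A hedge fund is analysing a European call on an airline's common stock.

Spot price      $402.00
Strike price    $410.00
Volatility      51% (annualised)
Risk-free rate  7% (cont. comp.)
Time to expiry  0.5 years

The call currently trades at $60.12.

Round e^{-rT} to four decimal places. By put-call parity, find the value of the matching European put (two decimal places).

exp(−rT) = exp(−0.07·0.5) = 0.9656
Put-call parity: C − P = S − K·e^(−rT) = 402 − 410·0.9656 = 402 − 395.8960 = 6.1040
P = C − (C − P) = 60.12 − (6.1040) = 54.0160

$54.02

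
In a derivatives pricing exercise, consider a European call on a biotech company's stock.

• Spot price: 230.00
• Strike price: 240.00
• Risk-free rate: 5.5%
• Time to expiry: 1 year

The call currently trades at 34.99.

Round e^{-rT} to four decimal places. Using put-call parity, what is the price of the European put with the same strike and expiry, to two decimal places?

exp(−rT) = exp(−0.055·1) = 0.9465
Put-call parity: C − P = S − K·e^(−rT) = 230 − 240·0.9465 = 230 − 227.1600 = 2.8400
P = C − (C − P) = 34.99 − (2.8400) = 32.1500

32.15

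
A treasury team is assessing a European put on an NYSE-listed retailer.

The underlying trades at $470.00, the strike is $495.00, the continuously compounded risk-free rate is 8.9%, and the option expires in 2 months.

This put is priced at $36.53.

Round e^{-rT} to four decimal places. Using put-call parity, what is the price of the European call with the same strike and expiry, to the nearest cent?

$18.81

exp(−rT) = exp(−0.089·0.1667) = 0.9853
Put-call parity: C − P = S − K·e^(−rT) = 470 − 495·0.9853 = 470 − 487.7235 = -17.7235
C = P + (C − P) = 36.53 + (-17.7235) = 18.8065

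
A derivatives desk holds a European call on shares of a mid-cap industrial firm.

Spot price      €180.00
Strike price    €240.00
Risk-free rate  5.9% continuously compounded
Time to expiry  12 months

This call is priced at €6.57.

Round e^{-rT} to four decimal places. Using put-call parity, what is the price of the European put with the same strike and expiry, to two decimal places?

€52.82

e^(−rT) = e^(−0.059·1) = 0.9427
Put-call parity: C − P = S − K·e^(−rT) = 180 − 240·0.9427 = 180 − 226.2480 = -46.2480
P = C − (C − P) = 6.57 − (-46.2480) = 52.8180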